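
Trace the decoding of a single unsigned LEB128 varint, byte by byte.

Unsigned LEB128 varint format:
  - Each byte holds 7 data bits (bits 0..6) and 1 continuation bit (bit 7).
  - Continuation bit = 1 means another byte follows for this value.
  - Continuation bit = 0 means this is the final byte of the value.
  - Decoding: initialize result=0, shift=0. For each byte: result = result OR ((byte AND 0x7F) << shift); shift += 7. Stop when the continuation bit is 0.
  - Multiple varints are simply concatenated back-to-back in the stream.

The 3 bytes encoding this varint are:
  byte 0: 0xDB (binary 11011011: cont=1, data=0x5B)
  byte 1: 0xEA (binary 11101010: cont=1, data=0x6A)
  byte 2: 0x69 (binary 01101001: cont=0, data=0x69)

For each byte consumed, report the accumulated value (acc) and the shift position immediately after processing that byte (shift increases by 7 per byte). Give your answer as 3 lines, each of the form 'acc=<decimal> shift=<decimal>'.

Answer: acc=91 shift=7
acc=13659 shift=14
acc=1733979 shift=21

Derivation:
byte 0=0xDB: payload=0x5B=91, contrib = 91<<0 = 91; acc -> 91, shift -> 7
byte 1=0xEA: payload=0x6A=106, contrib = 106<<7 = 13568; acc -> 13659, shift -> 14
byte 2=0x69: payload=0x69=105, contrib = 105<<14 = 1720320; acc -> 1733979, shift -> 21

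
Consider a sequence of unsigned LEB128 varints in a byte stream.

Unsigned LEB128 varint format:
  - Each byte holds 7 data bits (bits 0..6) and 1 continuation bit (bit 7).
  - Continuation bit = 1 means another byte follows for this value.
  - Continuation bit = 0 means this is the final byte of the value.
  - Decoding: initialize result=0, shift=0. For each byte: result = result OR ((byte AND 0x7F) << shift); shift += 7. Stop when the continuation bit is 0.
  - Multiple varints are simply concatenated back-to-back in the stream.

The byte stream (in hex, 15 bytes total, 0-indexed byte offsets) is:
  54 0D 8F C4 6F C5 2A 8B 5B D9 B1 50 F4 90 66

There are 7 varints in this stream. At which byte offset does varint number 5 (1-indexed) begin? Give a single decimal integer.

  byte[0]=0x54 cont=0 payload=0x54=84: acc |= 84<<0 -> acc=84 shift=7 [end]
Varint 1: bytes[0:1] = 54 -> value 84 (1 byte(s))
  byte[1]=0x0D cont=0 payload=0x0D=13: acc |= 13<<0 -> acc=13 shift=7 [end]
Varint 2: bytes[1:2] = 0D -> value 13 (1 byte(s))
  byte[2]=0x8F cont=1 payload=0x0F=15: acc |= 15<<0 -> acc=15 shift=7
  byte[3]=0xC4 cont=1 payload=0x44=68: acc |= 68<<7 -> acc=8719 shift=14
  byte[4]=0x6F cont=0 payload=0x6F=111: acc |= 111<<14 -> acc=1827343 shift=21 [end]
Varint 3: bytes[2:5] = 8F C4 6F -> value 1827343 (3 byte(s))
  byte[5]=0xC5 cont=1 payload=0x45=69: acc |= 69<<0 -> acc=69 shift=7
  byte[6]=0x2A cont=0 payload=0x2A=42: acc |= 42<<7 -> acc=5445 shift=14 [end]
Varint 4: bytes[5:7] = C5 2A -> value 5445 (2 byte(s))
  byte[7]=0x8B cont=1 payload=0x0B=11: acc |= 11<<0 -> acc=11 shift=7
  byte[8]=0x5B cont=0 payload=0x5B=91: acc |= 91<<7 -> acc=11659 shift=14 [end]
Varint 5: bytes[7:9] = 8B 5B -> value 11659 (2 byte(s))
  byte[9]=0xD9 cont=1 payload=0x59=89: acc |= 89<<0 -> acc=89 shift=7
  byte[10]=0xB1 cont=1 payload=0x31=49: acc |= 49<<7 -> acc=6361 shift=14
  byte[11]=0x50 cont=0 payload=0x50=80: acc |= 80<<14 -> acc=1317081 shift=21 [end]
Varint 6: bytes[9:12] = D9 B1 50 -> value 1317081 (3 byte(s))
  byte[12]=0xF4 cont=1 payload=0x74=116: acc |= 116<<0 -> acc=116 shift=7
  byte[13]=0x90 cont=1 payload=0x10=16: acc |= 16<<7 -> acc=2164 shift=14
  byte[14]=0x66 cont=0 payload=0x66=102: acc |= 102<<14 -> acc=1673332 shift=21 [end]
Varint 7: bytes[12:15] = F4 90 66 -> value 1673332 (3 byte(s))

Answer: 7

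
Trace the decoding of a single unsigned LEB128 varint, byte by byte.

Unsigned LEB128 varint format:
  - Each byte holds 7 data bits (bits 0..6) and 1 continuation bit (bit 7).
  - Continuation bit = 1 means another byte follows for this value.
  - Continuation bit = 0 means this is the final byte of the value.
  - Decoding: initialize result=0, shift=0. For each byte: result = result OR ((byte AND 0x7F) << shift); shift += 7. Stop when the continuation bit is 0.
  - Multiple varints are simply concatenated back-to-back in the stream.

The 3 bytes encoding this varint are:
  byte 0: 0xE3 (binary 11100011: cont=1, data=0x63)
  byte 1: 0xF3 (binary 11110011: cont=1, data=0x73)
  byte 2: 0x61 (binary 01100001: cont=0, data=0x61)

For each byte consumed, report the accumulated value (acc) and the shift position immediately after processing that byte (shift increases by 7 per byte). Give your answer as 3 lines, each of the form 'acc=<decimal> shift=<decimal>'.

byte 0=0xE3: payload=0x63=99, contrib = 99<<0 = 99; acc -> 99, shift -> 7
byte 1=0xF3: payload=0x73=115, contrib = 115<<7 = 14720; acc -> 14819, shift -> 14
byte 2=0x61: payload=0x61=97, contrib = 97<<14 = 1589248; acc -> 1604067, shift -> 21

Answer: acc=99 shift=7
acc=14819 shift=14
acc=1604067 shift=21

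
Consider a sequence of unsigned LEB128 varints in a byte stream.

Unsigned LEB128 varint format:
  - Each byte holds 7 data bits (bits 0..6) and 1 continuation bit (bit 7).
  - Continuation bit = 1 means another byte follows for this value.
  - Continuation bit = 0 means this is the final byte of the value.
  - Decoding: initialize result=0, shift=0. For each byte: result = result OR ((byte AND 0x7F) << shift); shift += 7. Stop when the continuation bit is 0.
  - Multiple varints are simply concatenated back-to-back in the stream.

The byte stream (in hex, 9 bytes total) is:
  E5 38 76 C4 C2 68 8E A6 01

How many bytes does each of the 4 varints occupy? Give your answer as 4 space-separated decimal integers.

Answer: 2 1 3 3

Derivation:
  byte[0]=0xE5 cont=1 payload=0x65=101: acc |= 101<<0 -> acc=101 shift=7
  byte[1]=0x38 cont=0 payload=0x38=56: acc |= 56<<7 -> acc=7269 shift=14 [end]
Varint 1: bytes[0:2] = E5 38 -> value 7269 (2 byte(s))
  byte[2]=0x76 cont=0 payload=0x76=118: acc |= 118<<0 -> acc=118 shift=7 [end]
Varint 2: bytes[2:3] = 76 -> value 118 (1 byte(s))
  byte[3]=0xC4 cont=1 payload=0x44=68: acc |= 68<<0 -> acc=68 shift=7
  byte[4]=0xC2 cont=1 payload=0x42=66: acc |= 66<<7 -> acc=8516 shift=14
  byte[5]=0x68 cont=0 payload=0x68=104: acc |= 104<<14 -> acc=1712452 shift=21 [end]
Varint 3: bytes[3:6] = C4 C2 68 -> value 1712452 (3 byte(s))
  byte[6]=0x8E cont=1 payload=0x0E=14: acc |= 14<<0 -> acc=14 shift=7
  byte[7]=0xA6 cont=1 payload=0x26=38: acc |= 38<<7 -> acc=4878 shift=14
  byte[8]=0x01 cont=0 payload=0x01=1: acc |= 1<<14 -> acc=21262 shift=21 [end]
Varint 4: bytes[6:9] = 8E A6 01 -> value 21262 (3 byte(s))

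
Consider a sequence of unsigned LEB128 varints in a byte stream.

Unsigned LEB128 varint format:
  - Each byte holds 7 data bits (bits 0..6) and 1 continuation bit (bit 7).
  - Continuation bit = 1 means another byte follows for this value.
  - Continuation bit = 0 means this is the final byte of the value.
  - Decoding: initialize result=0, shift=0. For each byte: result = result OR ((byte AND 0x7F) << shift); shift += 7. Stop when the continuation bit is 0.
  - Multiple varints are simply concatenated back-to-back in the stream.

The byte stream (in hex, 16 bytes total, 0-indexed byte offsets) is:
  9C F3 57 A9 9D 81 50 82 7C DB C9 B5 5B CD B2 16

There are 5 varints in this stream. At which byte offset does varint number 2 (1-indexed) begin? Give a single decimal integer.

Answer: 3

Derivation:
  byte[0]=0x9C cont=1 payload=0x1C=28: acc |= 28<<0 -> acc=28 shift=7
  byte[1]=0xF3 cont=1 payload=0x73=115: acc |= 115<<7 -> acc=14748 shift=14
  byte[2]=0x57 cont=0 payload=0x57=87: acc |= 87<<14 -> acc=1440156 shift=21 [end]
Varint 1: bytes[0:3] = 9C F3 57 -> value 1440156 (3 byte(s))
  byte[3]=0xA9 cont=1 payload=0x29=41: acc |= 41<<0 -> acc=41 shift=7
  byte[4]=0x9D cont=1 payload=0x1D=29: acc |= 29<<7 -> acc=3753 shift=14
  byte[5]=0x81 cont=1 payload=0x01=1: acc |= 1<<14 -> acc=20137 shift=21
  byte[6]=0x50 cont=0 payload=0x50=80: acc |= 80<<21 -> acc=167792297 shift=28 [end]
Varint 2: bytes[3:7] = A9 9D 81 50 -> value 167792297 (4 byte(s))
  byte[7]=0x82 cont=1 payload=0x02=2: acc |= 2<<0 -> acc=2 shift=7
  byte[8]=0x7C cont=0 payload=0x7C=124: acc |= 124<<7 -> acc=15874 shift=14 [end]
Varint 3: bytes[7:9] = 82 7C -> value 15874 (2 byte(s))
  byte[9]=0xDB cont=1 payload=0x5B=91: acc |= 91<<0 -> acc=91 shift=7
  byte[10]=0xC9 cont=1 payload=0x49=73: acc |= 73<<7 -> acc=9435 shift=14
  byte[11]=0xB5 cont=1 payload=0x35=53: acc |= 53<<14 -> acc=877787 shift=21
  byte[12]=0x5B cont=0 payload=0x5B=91: acc |= 91<<21 -> acc=191718619 shift=28 [end]
Varint 4: bytes[9:13] = DB C9 B5 5B -> value 191718619 (4 byte(s))
  byte[13]=0xCD cont=1 payload=0x4D=77: acc |= 77<<0 -> acc=77 shift=7
  byte[14]=0xB2 cont=1 payload=0x32=50: acc |= 50<<7 -> acc=6477 shift=14
  byte[15]=0x16 cont=0 payload=0x16=22: acc |= 22<<14 -> acc=366925 shift=21 [end]
Varint 5: bytes[13:16] = CD B2 16 -> value 366925 (3 byte(s))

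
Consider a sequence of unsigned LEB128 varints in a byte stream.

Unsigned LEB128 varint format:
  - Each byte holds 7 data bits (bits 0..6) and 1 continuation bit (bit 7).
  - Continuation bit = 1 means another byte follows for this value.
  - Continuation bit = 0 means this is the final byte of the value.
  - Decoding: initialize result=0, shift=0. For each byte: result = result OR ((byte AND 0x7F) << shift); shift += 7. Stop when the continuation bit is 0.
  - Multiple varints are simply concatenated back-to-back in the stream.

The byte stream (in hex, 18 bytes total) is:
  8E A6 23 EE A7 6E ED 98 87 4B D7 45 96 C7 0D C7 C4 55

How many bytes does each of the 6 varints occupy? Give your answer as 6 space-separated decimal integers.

Answer: 3 3 4 2 3 3

Derivation:
  byte[0]=0x8E cont=1 payload=0x0E=14: acc |= 14<<0 -> acc=14 shift=7
  byte[1]=0xA6 cont=1 payload=0x26=38: acc |= 38<<7 -> acc=4878 shift=14
  byte[2]=0x23 cont=0 payload=0x23=35: acc |= 35<<14 -> acc=578318 shift=21 [end]
Varint 1: bytes[0:3] = 8E A6 23 -> value 578318 (3 byte(s))
  byte[3]=0xEE cont=1 payload=0x6E=110: acc |= 110<<0 -> acc=110 shift=7
  byte[4]=0xA7 cont=1 payload=0x27=39: acc |= 39<<7 -> acc=5102 shift=14
  byte[5]=0x6E cont=0 payload=0x6E=110: acc |= 110<<14 -> acc=1807342 shift=21 [end]
Varint 2: bytes[3:6] = EE A7 6E -> value 1807342 (3 byte(s))
  byte[6]=0xED cont=1 payload=0x6D=109: acc |= 109<<0 -> acc=109 shift=7
  byte[7]=0x98 cont=1 payload=0x18=24: acc |= 24<<7 -> acc=3181 shift=14
  byte[8]=0x87 cont=1 payload=0x07=7: acc |= 7<<14 -> acc=117869 shift=21
  byte[9]=0x4B cont=0 payload=0x4B=75: acc |= 75<<21 -> acc=157404269 shift=28 [end]
Varint 3: bytes[6:10] = ED 98 87 4B -> value 157404269 (4 byte(s))
  byte[10]=0xD7 cont=1 payload=0x57=87: acc |= 87<<0 -> acc=87 shift=7
  byte[11]=0x45 cont=0 payload=0x45=69: acc |= 69<<7 -> acc=8919 shift=14 [end]
Varint 4: bytes[10:12] = D7 45 -> value 8919 (2 byte(s))
  byte[12]=0x96 cont=1 payload=0x16=22: acc |= 22<<0 -> acc=22 shift=7
  byte[13]=0xC7 cont=1 payload=0x47=71: acc |= 71<<7 -> acc=9110 shift=14
  byte[14]=0x0D cont=0 payload=0x0D=13: acc |= 13<<14 -> acc=222102 shift=21 [end]
Varint 5: bytes[12:15] = 96 C7 0D -> value 222102 (3 byte(s))
  byte[15]=0xC7 cont=1 payload=0x47=71: acc |= 71<<0 -> acc=71 shift=7
  byte[16]=0xC4 cont=1 payload=0x44=68: acc |= 68<<7 -> acc=8775 shift=14
  byte[17]=0x55 cont=0 payload=0x55=85: acc |= 85<<14 -> acc=1401415 shift=21 [end]
Varint 6: bytes[15:18] = C7 C4 55 -> value 1401415 (3 byte(s))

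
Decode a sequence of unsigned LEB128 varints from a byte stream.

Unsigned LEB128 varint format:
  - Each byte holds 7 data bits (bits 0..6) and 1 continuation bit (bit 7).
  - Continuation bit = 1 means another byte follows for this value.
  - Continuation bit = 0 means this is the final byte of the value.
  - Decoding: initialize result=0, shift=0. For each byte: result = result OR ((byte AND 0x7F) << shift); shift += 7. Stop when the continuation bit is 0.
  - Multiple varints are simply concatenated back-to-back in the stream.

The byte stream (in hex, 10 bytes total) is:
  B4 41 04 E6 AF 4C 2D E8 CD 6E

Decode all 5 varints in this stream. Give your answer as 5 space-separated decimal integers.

  byte[0]=0xB4 cont=1 payload=0x34=52: acc |= 52<<0 -> acc=52 shift=7
  byte[1]=0x41 cont=0 payload=0x41=65: acc |= 65<<7 -> acc=8372 shift=14 [end]
Varint 1: bytes[0:2] = B4 41 -> value 8372 (2 byte(s))
  byte[2]=0x04 cont=0 payload=0x04=4: acc |= 4<<0 -> acc=4 shift=7 [end]
Varint 2: bytes[2:3] = 04 -> value 4 (1 byte(s))
  byte[3]=0xE6 cont=1 payload=0x66=102: acc |= 102<<0 -> acc=102 shift=7
  byte[4]=0xAF cont=1 payload=0x2F=47: acc |= 47<<7 -> acc=6118 shift=14
  byte[5]=0x4C cont=0 payload=0x4C=76: acc |= 76<<14 -> acc=1251302 shift=21 [end]
Varint 3: bytes[3:6] = E6 AF 4C -> value 1251302 (3 byte(s))
  byte[6]=0x2D cont=0 payload=0x2D=45: acc |= 45<<0 -> acc=45 shift=7 [end]
Varint 4: bytes[6:7] = 2D -> value 45 (1 byte(s))
  byte[7]=0xE8 cont=1 payload=0x68=104: acc |= 104<<0 -> acc=104 shift=7
  byte[8]=0xCD cont=1 payload=0x4D=77: acc |= 77<<7 -> acc=9960 shift=14
  byte[9]=0x6E cont=0 payload=0x6E=110: acc |= 110<<14 -> acc=1812200 shift=21 [end]
Varint 5: bytes[7:10] = E8 CD 6E -> value 1812200 (3 byte(s))

Answer: 8372 4 1251302 45 1812200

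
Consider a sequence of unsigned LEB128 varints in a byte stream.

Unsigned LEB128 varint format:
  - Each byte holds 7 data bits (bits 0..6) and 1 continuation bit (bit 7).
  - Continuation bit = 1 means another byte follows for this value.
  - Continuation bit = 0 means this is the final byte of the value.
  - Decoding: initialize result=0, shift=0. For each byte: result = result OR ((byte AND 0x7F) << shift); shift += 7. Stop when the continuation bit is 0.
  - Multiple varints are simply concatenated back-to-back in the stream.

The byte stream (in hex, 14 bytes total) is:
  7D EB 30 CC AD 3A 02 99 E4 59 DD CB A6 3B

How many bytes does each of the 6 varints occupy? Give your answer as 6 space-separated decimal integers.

  byte[0]=0x7D cont=0 payload=0x7D=125: acc |= 125<<0 -> acc=125 shift=7 [end]
Varint 1: bytes[0:1] = 7D -> value 125 (1 byte(s))
  byte[1]=0xEB cont=1 payload=0x6B=107: acc |= 107<<0 -> acc=107 shift=7
  byte[2]=0x30 cont=0 payload=0x30=48: acc |= 48<<7 -> acc=6251 shift=14 [end]
Varint 2: bytes[1:3] = EB 30 -> value 6251 (2 byte(s))
  byte[3]=0xCC cont=1 payload=0x4C=76: acc |= 76<<0 -> acc=76 shift=7
  byte[4]=0xAD cont=1 payload=0x2D=45: acc |= 45<<7 -> acc=5836 shift=14
  byte[5]=0x3A cont=0 payload=0x3A=58: acc |= 58<<14 -> acc=956108 shift=21 [end]
Varint 3: bytes[3:6] = CC AD 3A -> value 956108 (3 byte(s))
  byte[6]=0x02 cont=0 payload=0x02=2: acc |= 2<<0 -> acc=2 shift=7 [end]
Varint 4: bytes[6:7] = 02 -> value 2 (1 byte(s))
  byte[7]=0x99 cont=1 payload=0x19=25: acc |= 25<<0 -> acc=25 shift=7
  byte[8]=0xE4 cont=1 payload=0x64=100: acc |= 100<<7 -> acc=12825 shift=14
  byte[9]=0x59 cont=0 payload=0x59=89: acc |= 89<<14 -> acc=1471001 shift=21 [end]
Varint 5: bytes[7:10] = 99 E4 59 -> value 1471001 (3 byte(s))
  byte[10]=0xDD cont=1 payload=0x5D=93: acc |= 93<<0 -> acc=93 shift=7
  byte[11]=0xCB cont=1 payload=0x4B=75: acc |= 75<<7 -> acc=9693 shift=14
  byte[12]=0xA6 cont=1 payload=0x26=38: acc |= 38<<14 -> acc=632285 shift=21
  byte[13]=0x3B cont=0 payload=0x3B=59: acc |= 59<<21 -> acc=124364253 shift=28 [end]
Varint 6: bytes[10:14] = DD CB A6 3B -> value 124364253 (4 byte(s))

Answer: 1 2 3 1 3 4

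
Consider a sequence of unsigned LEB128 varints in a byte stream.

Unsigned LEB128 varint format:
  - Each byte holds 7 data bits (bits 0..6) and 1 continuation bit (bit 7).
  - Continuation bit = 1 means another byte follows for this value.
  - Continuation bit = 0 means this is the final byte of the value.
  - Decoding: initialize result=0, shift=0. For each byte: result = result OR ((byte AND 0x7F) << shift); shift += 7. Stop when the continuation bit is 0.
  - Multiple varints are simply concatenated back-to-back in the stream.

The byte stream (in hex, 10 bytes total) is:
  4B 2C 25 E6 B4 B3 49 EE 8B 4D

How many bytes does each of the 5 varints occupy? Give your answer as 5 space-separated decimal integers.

  byte[0]=0x4B cont=0 payload=0x4B=75: acc |= 75<<0 -> acc=75 shift=7 [end]
Varint 1: bytes[0:1] = 4B -> value 75 (1 byte(s))
  byte[1]=0x2C cont=0 payload=0x2C=44: acc |= 44<<0 -> acc=44 shift=7 [end]
Varint 2: bytes[1:2] = 2C -> value 44 (1 byte(s))
  byte[2]=0x25 cont=0 payload=0x25=37: acc |= 37<<0 -> acc=37 shift=7 [end]
Varint 3: bytes[2:3] = 25 -> value 37 (1 byte(s))
  byte[3]=0xE6 cont=1 payload=0x66=102: acc |= 102<<0 -> acc=102 shift=7
  byte[4]=0xB4 cont=1 payload=0x34=52: acc |= 52<<7 -> acc=6758 shift=14
  byte[5]=0xB3 cont=1 payload=0x33=51: acc |= 51<<14 -> acc=842342 shift=21
  byte[6]=0x49 cont=0 payload=0x49=73: acc |= 73<<21 -> acc=153934438 shift=28 [end]
Varint 4: bytes[3:7] = E6 B4 B3 49 -> value 153934438 (4 byte(s))
  byte[7]=0xEE cont=1 payload=0x6E=110: acc |= 110<<0 -> acc=110 shift=7
  byte[8]=0x8B cont=1 payload=0x0B=11: acc |= 11<<7 -> acc=1518 shift=14
  byte[9]=0x4D cont=0 payload=0x4D=77: acc |= 77<<14 -> acc=1263086 shift=21 [end]
Varint 5: bytes[7:10] = EE 8B 4D -> value 1263086 (3 byte(s))

Answer: 1 1 1 4 3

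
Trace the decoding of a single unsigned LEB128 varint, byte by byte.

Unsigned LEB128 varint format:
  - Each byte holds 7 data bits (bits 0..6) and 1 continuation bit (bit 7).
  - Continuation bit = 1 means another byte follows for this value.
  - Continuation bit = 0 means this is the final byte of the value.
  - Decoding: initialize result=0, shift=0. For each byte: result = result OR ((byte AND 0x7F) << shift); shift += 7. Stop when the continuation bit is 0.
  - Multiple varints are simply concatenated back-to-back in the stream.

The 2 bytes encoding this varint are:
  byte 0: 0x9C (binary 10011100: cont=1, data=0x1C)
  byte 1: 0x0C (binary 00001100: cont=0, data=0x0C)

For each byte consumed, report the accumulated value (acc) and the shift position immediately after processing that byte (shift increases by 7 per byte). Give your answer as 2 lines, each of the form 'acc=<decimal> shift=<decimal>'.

byte 0=0x9C: payload=0x1C=28, contrib = 28<<0 = 28; acc -> 28, shift -> 7
byte 1=0x0C: payload=0x0C=12, contrib = 12<<7 = 1536; acc -> 1564, shift -> 14

Answer: acc=28 shift=7
acc=1564 shift=14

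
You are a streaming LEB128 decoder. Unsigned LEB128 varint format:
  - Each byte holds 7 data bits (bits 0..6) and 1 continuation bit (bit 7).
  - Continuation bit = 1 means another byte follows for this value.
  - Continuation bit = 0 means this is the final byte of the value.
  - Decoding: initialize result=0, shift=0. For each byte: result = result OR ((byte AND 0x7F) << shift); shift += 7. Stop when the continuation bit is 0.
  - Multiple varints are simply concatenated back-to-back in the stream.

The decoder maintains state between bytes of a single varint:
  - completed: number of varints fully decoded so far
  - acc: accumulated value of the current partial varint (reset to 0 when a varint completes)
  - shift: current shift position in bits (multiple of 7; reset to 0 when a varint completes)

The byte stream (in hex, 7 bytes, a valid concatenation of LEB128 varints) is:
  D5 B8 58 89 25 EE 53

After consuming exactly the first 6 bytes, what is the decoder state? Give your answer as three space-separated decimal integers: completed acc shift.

byte[0]=0xD5 cont=1 payload=0x55: acc |= 85<<0 -> completed=0 acc=85 shift=7
byte[1]=0xB8 cont=1 payload=0x38: acc |= 56<<7 -> completed=0 acc=7253 shift=14
byte[2]=0x58 cont=0 payload=0x58: varint #1 complete (value=1449045); reset -> completed=1 acc=0 shift=0
byte[3]=0x89 cont=1 payload=0x09: acc |= 9<<0 -> completed=1 acc=9 shift=7
byte[4]=0x25 cont=0 payload=0x25: varint #2 complete (value=4745); reset -> completed=2 acc=0 shift=0
byte[5]=0xEE cont=1 payload=0x6E: acc |= 110<<0 -> completed=2 acc=110 shift=7

Answer: 2 110 7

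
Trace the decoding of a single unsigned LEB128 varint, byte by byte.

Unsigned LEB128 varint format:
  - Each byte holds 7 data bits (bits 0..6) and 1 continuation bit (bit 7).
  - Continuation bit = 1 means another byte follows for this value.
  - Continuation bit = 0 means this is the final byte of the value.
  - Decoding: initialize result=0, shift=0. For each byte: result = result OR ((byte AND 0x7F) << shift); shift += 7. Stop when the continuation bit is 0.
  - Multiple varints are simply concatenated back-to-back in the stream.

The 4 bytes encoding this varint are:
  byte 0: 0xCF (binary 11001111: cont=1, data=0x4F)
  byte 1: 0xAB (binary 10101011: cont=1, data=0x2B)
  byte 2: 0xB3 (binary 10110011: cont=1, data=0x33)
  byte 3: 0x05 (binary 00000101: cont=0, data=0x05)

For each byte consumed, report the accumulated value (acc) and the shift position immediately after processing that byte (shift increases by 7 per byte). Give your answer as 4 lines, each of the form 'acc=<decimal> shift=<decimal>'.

byte 0=0xCF: payload=0x4F=79, contrib = 79<<0 = 79; acc -> 79, shift -> 7
byte 1=0xAB: payload=0x2B=43, contrib = 43<<7 = 5504; acc -> 5583, shift -> 14
byte 2=0xB3: payload=0x33=51, contrib = 51<<14 = 835584; acc -> 841167, shift -> 21
byte 3=0x05: payload=0x05=5, contrib = 5<<21 = 10485760; acc -> 11326927, shift -> 28

Answer: acc=79 shift=7
acc=5583 shift=14
acc=841167 shift=21
acc=11326927 shift=28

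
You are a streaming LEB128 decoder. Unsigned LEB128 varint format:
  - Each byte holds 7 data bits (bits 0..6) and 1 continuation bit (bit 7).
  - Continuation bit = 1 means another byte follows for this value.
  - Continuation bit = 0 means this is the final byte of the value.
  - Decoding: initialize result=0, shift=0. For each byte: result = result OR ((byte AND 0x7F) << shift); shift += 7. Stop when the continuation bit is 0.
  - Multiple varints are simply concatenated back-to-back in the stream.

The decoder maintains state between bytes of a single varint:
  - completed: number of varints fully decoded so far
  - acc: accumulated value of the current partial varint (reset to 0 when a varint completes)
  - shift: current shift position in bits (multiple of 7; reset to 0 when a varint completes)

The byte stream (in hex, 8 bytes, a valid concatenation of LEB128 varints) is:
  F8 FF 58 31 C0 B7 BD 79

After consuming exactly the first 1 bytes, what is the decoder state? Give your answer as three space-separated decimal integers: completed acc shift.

byte[0]=0xF8 cont=1 payload=0x78: acc |= 120<<0 -> completed=0 acc=120 shift=7

Answer: 0 120 7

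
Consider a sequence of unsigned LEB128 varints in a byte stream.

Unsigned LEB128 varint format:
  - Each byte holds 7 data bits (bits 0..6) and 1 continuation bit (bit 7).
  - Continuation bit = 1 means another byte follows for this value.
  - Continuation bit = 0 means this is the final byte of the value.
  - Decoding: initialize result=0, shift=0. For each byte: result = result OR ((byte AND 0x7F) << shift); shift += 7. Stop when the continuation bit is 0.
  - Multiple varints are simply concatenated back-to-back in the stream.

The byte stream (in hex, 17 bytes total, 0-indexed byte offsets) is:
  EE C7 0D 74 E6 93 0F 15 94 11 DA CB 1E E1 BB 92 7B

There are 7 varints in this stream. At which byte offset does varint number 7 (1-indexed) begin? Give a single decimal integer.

  byte[0]=0xEE cont=1 payload=0x6E=110: acc |= 110<<0 -> acc=110 shift=7
  byte[1]=0xC7 cont=1 payload=0x47=71: acc |= 71<<7 -> acc=9198 shift=14
  byte[2]=0x0D cont=0 payload=0x0D=13: acc |= 13<<14 -> acc=222190 shift=21 [end]
Varint 1: bytes[0:3] = EE C7 0D -> value 222190 (3 byte(s))
  byte[3]=0x74 cont=0 payload=0x74=116: acc |= 116<<0 -> acc=116 shift=7 [end]
Varint 2: bytes[3:4] = 74 -> value 116 (1 byte(s))
  byte[4]=0xE6 cont=1 payload=0x66=102: acc |= 102<<0 -> acc=102 shift=7
  byte[5]=0x93 cont=1 payload=0x13=19: acc |= 19<<7 -> acc=2534 shift=14
  byte[6]=0x0F cont=0 payload=0x0F=15: acc |= 15<<14 -> acc=248294 shift=21 [end]
Varint 3: bytes[4:7] = E6 93 0F -> value 248294 (3 byte(s))
  byte[7]=0x15 cont=0 payload=0x15=21: acc |= 21<<0 -> acc=21 shift=7 [end]
Varint 4: bytes[7:8] = 15 -> value 21 (1 byte(s))
  byte[8]=0x94 cont=1 payload=0x14=20: acc |= 20<<0 -> acc=20 shift=7
  byte[9]=0x11 cont=0 payload=0x11=17: acc |= 17<<7 -> acc=2196 shift=14 [end]
Varint 5: bytes[8:10] = 94 11 -> value 2196 (2 byte(s))
  byte[10]=0xDA cont=1 payload=0x5A=90: acc |= 90<<0 -> acc=90 shift=7
  byte[11]=0xCB cont=1 payload=0x4B=75: acc |= 75<<7 -> acc=9690 shift=14
  byte[12]=0x1E cont=0 payload=0x1E=30: acc |= 30<<14 -> acc=501210 shift=21 [end]
Varint 6: bytes[10:13] = DA CB 1E -> value 501210 (3 byte(s))
  byte[13]=0xE1 cont=1 payload=0x61=97: acc |= 97<<0 -> acc=97 shift=7
  byte[14]=0xBB cont=1 payload=0x3B=59: acc |= 59<<7 -> acc=7649 shift=14
  byte[15]=0x92 cont=1 payload=0x12=18: acc |= 18<<14 -> acc=302561 shift=21
  byte[16]=0x7B cont=0 payload=0x7B=123: acc |= 123<<21 -> acc=258252257 shift=28 [end]
Varint 7: bytes[13:17] = E1 BB 92 7B -> value 258252257 (4 byte(s))

Answer: 13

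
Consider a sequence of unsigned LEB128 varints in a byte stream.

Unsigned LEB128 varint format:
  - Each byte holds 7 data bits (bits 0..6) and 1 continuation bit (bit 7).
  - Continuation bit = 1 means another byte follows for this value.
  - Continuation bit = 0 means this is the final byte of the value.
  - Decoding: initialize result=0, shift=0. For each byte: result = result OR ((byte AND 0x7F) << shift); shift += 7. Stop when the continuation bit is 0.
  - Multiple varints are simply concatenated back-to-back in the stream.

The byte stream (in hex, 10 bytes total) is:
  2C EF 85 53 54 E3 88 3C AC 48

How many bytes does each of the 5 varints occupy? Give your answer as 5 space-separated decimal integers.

Answer: 1 3 1 3 2

Derivation:
  byte[0]=0x2C cont=0 payload=0x2C=44: acc |= 44<<0 -> acc=44 shift=7 [end]
Varint 1: bytes[0:1] = 2C -> value 44 (1 byte(s))
  byte[1]=0xEF cont=1 payload=0x6F=111: acc |= 111<<0 -> acc=111 shift=7
  byte[2]=0x85 cont=1 payload=0x05=5: acc |= 5<<7 -> acc=751 shift=14
  byte[3]=0x53 cont=0 payload=0x53=83: acc |= 83<<14 -> acc=1360623 shift=21 [end]
Varint 2: bytes[1:4] = EF 85 53 -> value 1360623 (3 byte(s))
  byte[4]=0x54 cont=0 payload=0x54=84: acc |= 84<<0 -> acc=84 shift=7 [end]
Varint 3: bytes[4:5] = 54 -> value 84 (1 byte(s))
  byte[5]=0xE3 cont=1 payload=0x63=99: acc |= 99<<0 -> acc=99 shift=7
  byte[6]=0x88 cont=1 payload=0x08=8: acc |= 8<<7 -> acc=1123 shift=14
  byte[7]=0x3C cont=0 payload=0x3C=60: acc |= 60<<14 -> acc=984163 shift=21 [end]
Varint 4: bytes[5:8] = E3 88 3C -> value 984163 (3 byte(s))
  byte[8]=0xAC cont=1 payload=0x2C=44: acc |= 44<<0 -> acc=44 shift=7
  byte[9]=0x48 cont=0 payload=0x48=72: acc |= 72<<7 -> acc=9260 shift=14 [end]
Varint 5: bytes[8:10] = AC 48 -> value 9260 (2 byte(s))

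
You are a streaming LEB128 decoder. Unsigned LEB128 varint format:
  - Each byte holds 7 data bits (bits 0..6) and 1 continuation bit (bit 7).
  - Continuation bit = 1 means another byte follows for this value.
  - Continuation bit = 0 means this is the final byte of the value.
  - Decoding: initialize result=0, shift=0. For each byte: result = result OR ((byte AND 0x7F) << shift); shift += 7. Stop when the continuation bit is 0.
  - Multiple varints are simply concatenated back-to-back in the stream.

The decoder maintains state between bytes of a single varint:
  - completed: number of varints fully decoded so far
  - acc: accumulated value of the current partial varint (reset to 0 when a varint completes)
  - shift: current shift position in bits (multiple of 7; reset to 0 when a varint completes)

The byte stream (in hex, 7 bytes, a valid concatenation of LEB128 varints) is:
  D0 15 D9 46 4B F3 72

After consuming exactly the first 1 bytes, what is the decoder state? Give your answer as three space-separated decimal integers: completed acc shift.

byte[0]=0xD0 cont=1 payload=0x50: acc |= 80<<0 -> completed=0 acc=80 shift=7

Answer: 0 80 7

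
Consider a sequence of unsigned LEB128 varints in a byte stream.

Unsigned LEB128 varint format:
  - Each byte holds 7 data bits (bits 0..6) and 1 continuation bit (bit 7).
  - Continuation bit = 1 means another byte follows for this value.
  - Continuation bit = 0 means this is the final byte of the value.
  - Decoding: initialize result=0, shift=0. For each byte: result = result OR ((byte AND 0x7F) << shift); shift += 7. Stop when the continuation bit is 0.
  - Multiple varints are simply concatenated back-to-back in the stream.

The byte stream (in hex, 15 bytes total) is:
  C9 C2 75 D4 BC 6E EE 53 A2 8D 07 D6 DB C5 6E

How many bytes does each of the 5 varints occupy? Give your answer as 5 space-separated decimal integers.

  byte[0]=0xC9 cont=1 payload=0x49=73: acc |= 73<<0 -> acc=73 shift=7
  byte[1]=0xC2 cont=1 payload=0x42=66: acc |= 66<<7 -> acc=8521 shift=14
  byte[2]=0x75 cont=0 payload=0x75=117: acc |= 117<<14 -> acc=1925449 shift=21 [end]
Varint 1: bytes[0:3] = C9 C2 75 -> value 1925449 (3 byte(s))
  byte[3]=0xD4 cont=1 payload=0x54=84: acc |= 84<<0 -> acc=84 shift=7
  byte[4]=0xBC cont=1 payload=0x3C=60: acc |= 60<<7 -> acc=7764 shift=14
  byte[5]=0x6E cont=0 payload=0x6E=110: acc |= 110<<14 -> acc=1810004 shift=21 [end]
Varint 2: bytes[3:6] = D4 BC 6E -> value 1810004 (3 byte(s))
  byte[6]=0xEE cont=1 payload=0x6E=110: acc |= 110<<0 -> acc=110 shift=7
  byte[7]=0x53 cont=0 payload=0x53=83: acc |= 83<<7 -> acc=10734 shift=14 [end]
Varint 3: bytes[6:8] = EE 53 -> value 10734 (2 byte(s))
  byte[8]=0xA2 cont=1 payload=0x22=34: acc |= 34<<0 -> acc=34 shift=7
  byte[9]=0x8D cont=1 payload=0x0D=13: acc |= 13<<7 -> acc=1698 shift=14
  byte[10]=0x07 cont=0 payload=0x07=7: acc |= 7<<14 -> acc=116386 shift=21 [end]
Varint 4: bytes[8:11] = A2 8D 07 -> value 116386 (3 byte(s))
  byte[11]=0xD6 cont=1 payload=0x56=86: acc |= 86<<0 -> acc=86 shift=7
  byte[12]=0xDB cont=1 payload=0x5B=91: acc |= 91<<7 -> acc=11734 shift=14
  byte[13]=0xC5 cont=1 payload=0x45=69: acc |= 69<<14 -> acc=1142230 shift=21
  byte[14]=0x6E cont=0 payload=0x6E=110: acc |= 110<<21 -> acc=231828950 shift=28 [end]
Varint 5: bytes[11:15] = D6 DB C5 6E -> value 231828950 (4 byte(s))

Answer: 3 3 2 3 4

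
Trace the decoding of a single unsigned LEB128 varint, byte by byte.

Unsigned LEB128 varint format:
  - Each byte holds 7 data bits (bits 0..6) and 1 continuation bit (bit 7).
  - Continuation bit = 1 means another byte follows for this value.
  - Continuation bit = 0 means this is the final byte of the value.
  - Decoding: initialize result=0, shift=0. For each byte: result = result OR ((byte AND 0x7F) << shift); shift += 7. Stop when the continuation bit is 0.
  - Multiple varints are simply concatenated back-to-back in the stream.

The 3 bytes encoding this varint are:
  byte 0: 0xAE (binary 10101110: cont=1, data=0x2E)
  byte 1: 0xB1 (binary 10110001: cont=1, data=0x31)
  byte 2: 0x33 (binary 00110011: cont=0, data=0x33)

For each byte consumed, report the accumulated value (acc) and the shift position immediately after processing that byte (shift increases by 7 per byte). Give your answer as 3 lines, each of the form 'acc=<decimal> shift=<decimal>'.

Answer: acc=46 shift=7
acc=6318 shift=14
acc=841902 shift=21

Derivation:
byte 0=0xAE: payload=0x2E=46, contrib = 46<<0 = 46; acc -> 46, shift -> 7
byte 1=0xB1: payload=0x31=49, contrib = 49<<7 = 6272; acc -> 6318, shift -> 14
byte 2=0x33: payload=0x33=51, contrib = 51<<14 = 835584; acc -> 841902, shift -> 21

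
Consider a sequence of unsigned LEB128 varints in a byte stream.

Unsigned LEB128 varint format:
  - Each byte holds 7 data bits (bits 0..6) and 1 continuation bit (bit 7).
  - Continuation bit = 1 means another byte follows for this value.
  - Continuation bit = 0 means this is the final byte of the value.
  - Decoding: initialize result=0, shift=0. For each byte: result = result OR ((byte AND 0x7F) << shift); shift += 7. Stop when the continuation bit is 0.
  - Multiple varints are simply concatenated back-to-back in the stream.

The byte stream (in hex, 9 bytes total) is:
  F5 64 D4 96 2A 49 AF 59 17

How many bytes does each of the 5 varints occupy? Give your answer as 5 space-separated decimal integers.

  byte[0]=0xF5 cont=1 payload=0x75=117: acc |= 117<<0 -> acc=117 shift=7
  byte[1]=0x64 cont=0 payload=0x64=100: acc |= 100<<7 -> acc=12917 shift=14 [end]
Varint 1: bytes[0:2] = F5 64 -> value 12917 (2 byte(s))
  byte[2]=0xD4 cont=1 payload=0x54=84: acc |= 84<<0 -> acc=84 shift=7
  byte[3]=0x96 cont=1 payload=0x16=22: acc |= 22<<7 -> acc=2900 shift=14
  byte[4]=0x2A cont=0 payload=0x2A=42: acc |= 42<<14 -> acc=691028 shift=21 [end]
Varint 2: bytes[2:5] = D4 96 2A -> value 691028 (3 byte(s))
  byte[5]=0x49 cont=0 payload=0x49=73: acc |= 73<<0 -> acc=73 shift=7 [end]
Varint 3: bytes[5:6] = 49 -> value 73 (1 byte(s))
  byte[6]=0xAF cont=1 payload=0x2F=47: acc |= 47<<0 -> acc=47 shift=7
  byte[7]=0x59 cont=0 payload=0x59=89: acc |= 89<<7 -> acc=11439 shift=14 [end]
Varint 4: bytes[6:8] = AF 59 -> value 11439 (2 byte(s))
  byte[8]=0x17 cont=0 payload=0x17=23: acc |= 23<<0 -> acc=23 shift=7 [end]
Varint 5: bytes[8:9] = 17 -> value 23 (1 byte(s))

Answer: 2 3 1 2 1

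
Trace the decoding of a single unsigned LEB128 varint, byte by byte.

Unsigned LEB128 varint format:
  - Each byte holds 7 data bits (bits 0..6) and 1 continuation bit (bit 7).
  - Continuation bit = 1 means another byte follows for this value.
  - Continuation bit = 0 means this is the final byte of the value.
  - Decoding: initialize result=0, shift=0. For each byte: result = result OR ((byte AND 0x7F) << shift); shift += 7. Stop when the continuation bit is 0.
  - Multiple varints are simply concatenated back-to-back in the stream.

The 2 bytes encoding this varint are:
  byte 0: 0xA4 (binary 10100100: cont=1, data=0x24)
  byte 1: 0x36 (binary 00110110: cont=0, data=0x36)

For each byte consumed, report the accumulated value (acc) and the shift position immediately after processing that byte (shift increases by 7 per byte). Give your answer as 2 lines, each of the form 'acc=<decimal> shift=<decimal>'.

byte 0=0xA4: payload=0x24=36, contrib = 36<<0 = 36; acc -> 36, shift -> 7
byte 1=0x36: payload=0x36=54, contrib = 54<<7 = 6912; acc -> 6948, shift -> 14

Answer: acc=36 shift=7
acc=6948 shift=14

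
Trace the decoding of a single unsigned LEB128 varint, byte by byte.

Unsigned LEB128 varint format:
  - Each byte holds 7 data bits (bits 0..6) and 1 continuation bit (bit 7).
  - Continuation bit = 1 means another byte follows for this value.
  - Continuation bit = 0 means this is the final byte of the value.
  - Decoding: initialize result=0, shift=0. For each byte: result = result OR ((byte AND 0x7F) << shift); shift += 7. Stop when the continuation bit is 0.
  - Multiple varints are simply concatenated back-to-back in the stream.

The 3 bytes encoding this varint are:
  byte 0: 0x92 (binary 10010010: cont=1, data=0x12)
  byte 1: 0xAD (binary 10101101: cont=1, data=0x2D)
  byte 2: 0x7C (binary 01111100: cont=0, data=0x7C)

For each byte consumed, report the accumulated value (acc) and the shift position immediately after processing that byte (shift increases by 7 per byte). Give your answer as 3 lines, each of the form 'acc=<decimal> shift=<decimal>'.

byte 0=0x92: payload=0x12=18, contrib = 18<<0 = 18; acc -> 18, shift -> 7
byte 1=0xAD: payload=0x2D=45, contrib = 45<<7 = 5760; acc -> 5778, shift -> 14
byte 2=0x7C: payload=0x7C=124, contrib = 124<<14 = 2031616; acc -> 2037394, shift -> 21

Answer: acc=18 shift=7
acc=5778 shift=14
acc=2037394 shift=21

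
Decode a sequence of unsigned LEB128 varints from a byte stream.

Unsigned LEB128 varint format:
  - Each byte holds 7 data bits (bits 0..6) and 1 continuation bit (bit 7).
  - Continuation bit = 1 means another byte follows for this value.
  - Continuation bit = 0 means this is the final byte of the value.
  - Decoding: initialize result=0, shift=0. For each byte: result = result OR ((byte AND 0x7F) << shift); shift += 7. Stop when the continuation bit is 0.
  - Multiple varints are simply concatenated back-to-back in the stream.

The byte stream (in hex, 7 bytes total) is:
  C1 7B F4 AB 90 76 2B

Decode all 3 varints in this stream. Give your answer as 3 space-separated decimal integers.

Answer: 15809 247731700 43

Derivation:
  byte[0]=0xC1 cont=1 payload=0x41=65: acc |= 65<<0 -> acc=65 shift=7
  byte[1]=0x7B cont=0 payload=0x7B=123: acc |= 123<<7 -> acc=15809 shift=14 [end]
Varint 1: bytes[0:2] = C1 7B -> value 15809 (2 byte(s))
  byte[2]=0xF4 cont=1 payload=0x74=116: acc |= 116<<0 -> acc=116 shift=7
  byte[3]=0xAB cont=1 payload=0x2B=43: acc |= 43<<7 -> acc=5620 shift=14
  byte[4]=0x90 cont=1 payload=0x10=16: acc |= 16<<14 -> acc=267764 shift=21
  byte[5]=0x76 cont=0 payload=0x76=118: acc |= 118<<21 -> acc=247731700 shift=28 [end]
Varint 2: bytes[2:6] = F4 AB 90 76 -> value 247731700 (4 byte(s))
  byte[6]=0x2B cont=0 payload=0x2B=43: acc |= 43<<0 -> acc=43 shift=7 [end]
Varint 3: bytes[6:7] = 2B -> value 43 (1 byte(s))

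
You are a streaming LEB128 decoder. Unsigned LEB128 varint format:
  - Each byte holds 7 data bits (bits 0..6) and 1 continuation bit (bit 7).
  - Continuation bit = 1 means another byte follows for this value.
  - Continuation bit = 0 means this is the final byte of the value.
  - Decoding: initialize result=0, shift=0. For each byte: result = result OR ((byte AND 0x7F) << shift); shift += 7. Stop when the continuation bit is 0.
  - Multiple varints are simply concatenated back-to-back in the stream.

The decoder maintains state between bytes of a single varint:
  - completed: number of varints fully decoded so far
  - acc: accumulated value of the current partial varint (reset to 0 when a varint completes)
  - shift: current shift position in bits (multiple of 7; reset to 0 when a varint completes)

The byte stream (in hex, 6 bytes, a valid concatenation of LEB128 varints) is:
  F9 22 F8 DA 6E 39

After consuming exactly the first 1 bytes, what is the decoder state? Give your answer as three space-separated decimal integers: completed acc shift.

byte[0]=0xF9 cont=1 payload=0x79: acc |= 121<<0 -> completed=0 acc=121 shift=7

Answer: 0 121 7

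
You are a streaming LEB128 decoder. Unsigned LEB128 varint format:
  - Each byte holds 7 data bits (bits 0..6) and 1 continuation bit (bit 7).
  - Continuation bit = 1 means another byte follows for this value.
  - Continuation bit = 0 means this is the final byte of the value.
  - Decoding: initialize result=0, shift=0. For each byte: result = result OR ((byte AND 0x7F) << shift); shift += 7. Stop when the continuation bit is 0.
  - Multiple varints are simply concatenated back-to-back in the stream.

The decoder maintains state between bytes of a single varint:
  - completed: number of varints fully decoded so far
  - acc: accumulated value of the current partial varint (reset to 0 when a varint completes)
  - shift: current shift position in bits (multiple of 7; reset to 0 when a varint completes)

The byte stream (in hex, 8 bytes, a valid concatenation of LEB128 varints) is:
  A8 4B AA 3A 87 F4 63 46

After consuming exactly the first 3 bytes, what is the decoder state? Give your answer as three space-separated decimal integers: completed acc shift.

byte[0]=0xA8 cont=1 payload=0x28: acc |= 40<<0 -> completed=0 acc=40 shift=7
byte[1]=0x4B cont=0 payload=0x4B: varint #1 complete (value=9640); reset -> completed=1 acc=0 shift=0
byte[2]=0xAA cont=1 payload=0x2A: acc |= 42<<0 -> completed=1 acc=42 shift=7

Answer: 1 42 7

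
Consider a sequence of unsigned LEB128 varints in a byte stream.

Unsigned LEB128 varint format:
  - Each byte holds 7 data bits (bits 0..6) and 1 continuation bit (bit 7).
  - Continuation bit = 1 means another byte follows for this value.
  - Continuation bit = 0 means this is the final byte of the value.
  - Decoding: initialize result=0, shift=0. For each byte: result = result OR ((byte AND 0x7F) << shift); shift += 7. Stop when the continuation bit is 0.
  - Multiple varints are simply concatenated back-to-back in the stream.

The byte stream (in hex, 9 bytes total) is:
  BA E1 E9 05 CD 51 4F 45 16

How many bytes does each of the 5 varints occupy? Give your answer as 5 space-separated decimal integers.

Answer: 4 2 1 1 1

Derivation:
  byte[0]=0xBA cont=1 payload=0x3A=58: acc |= 58<<0 -> acc=58 shift=7
  byte[1]=0xE1 cont=1 payload=0x61=97: acc |= 97<<7 -> acc=12474 shift=14
  byte[2]=0xE9 cont=1 payload=0x69=105: acc |= 105<<14 -> acc=1732794 shift=21
  byte[3]=0x05 cont=0 payload=0x05=5: acc |= 5<<21 -> acc=12218554 shift=28 [end]
Varint 1: bytes[0:4] = BA E1 E9 05 -> value 12218554 (4 byte(s))
  byte[4]=0xCD cont=1 payload=0x4D=77: acc |= 77<<0 -> acc=77 shift=7
  byte[5]=0x51 cont=0 payload=0x51=81: acc |= 81<<7 -> acc=10445 shift=14 [end]
Varint 2: bytes[4:6] = CD 51 -> value 10445 (2 byte(s))
  byte[6]=0x4F cont=0 payload=0x4F=79: acc |= 79<<0 -> acc=79 shift=7 [end]
Varint 3: bytes[6:7] = 4F -> value 79 (1 byte(s))
  byte[7]=0x45 cont=0 payload=0x45=69: acc |= 69<<0 -> acc=69 shift=7 [end]
Varint 4: bytes[7:8] = 45 -> value 69 (1 byte(s))
  byte[8]=0x16 cont=0 payload=0x16=22: acc |= 22<<0 -> acc=22 shift=7 [end]
Varint 5: bytes[8:9] = 16 -> value 22 (1 byte(s))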